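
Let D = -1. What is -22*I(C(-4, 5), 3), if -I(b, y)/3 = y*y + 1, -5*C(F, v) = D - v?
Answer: 660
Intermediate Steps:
C(F, v) = ⅕ + v/5 (C(F, v) = -(-1 - v)/5 = ⅕ + v/5)
I(b, y) = -3 - 3*y² (I(b, y) = -3*(y*y + 1) = -3*(y² + 1) = -3*(1 + y²) = -3 - 3*y²)
-22*I(C(-4, 5), 3) = -22*(-3 - 3*3²) = -22*(-3 - 3*9) = -22*(-3 - 27) = -22*(-30) = 660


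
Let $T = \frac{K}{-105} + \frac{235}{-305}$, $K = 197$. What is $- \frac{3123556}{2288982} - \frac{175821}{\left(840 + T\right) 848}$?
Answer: $- \frac{8391869580503467}{5205184328619264} \approx -1.6122$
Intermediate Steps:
$T = - \frac{16952}{6405}$ ($T = \frac{197}{-105} + \frac{235}{-305} = 197 \left(- \frac{1}{105}\right) + 235 \left(- \frac{1}{305}\right) = - \frac{197}{105} - \frac{47}{61} = - \frac{16952}{6405} \approx -2.6467$)
$- \frac{3123556}{2288982} - \frac{175821}{\left(840 + T\right) 848} = - \frac{3123556}{2288982} - \frac{175821}{\left(840 - \frac{16952}{6405}\right) 848} = \left(-3123556\right) \frac{1}{2288982} - \frac{175821}{\frac{5363248}{6405} \cdot 848} = - \frac{1561778}{1144491} - \frac{175821}{\frac{4548034304}{6405}} = - \frac{1561778}{1144491} - \frac{1126133505}{4548034304} = - \frac{8391869580503467}{5205184328619264}$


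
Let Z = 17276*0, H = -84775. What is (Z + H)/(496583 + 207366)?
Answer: -84775/703949 ≈ -0.12043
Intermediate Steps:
Z = 0
(Z + H)/(496583 + 207366) = (0 - 84775)/(496583 + 207366) = -84775/703949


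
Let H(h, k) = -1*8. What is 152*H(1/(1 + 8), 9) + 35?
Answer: -1181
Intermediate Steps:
H(h, k) = -8
152*H(1/(1 + 8), 9) + 35 = 152*(-8) + 35 = -1216 + 35 = -1181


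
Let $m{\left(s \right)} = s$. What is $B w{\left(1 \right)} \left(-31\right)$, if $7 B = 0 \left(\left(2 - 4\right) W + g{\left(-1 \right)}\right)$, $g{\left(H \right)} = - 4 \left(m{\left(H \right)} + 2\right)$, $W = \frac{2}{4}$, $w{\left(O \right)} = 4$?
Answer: $0$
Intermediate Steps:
$W = \frac{1}{2}$ ($W = 2 \cdot \frac{1}{4} = \frac{1}{2} \approx 0.5$)
$g{\left(H \right)} = -8 - 4 H$ ($g{\left(H \right)} = - 4 \left(H + 2\right) = - 4 \left(2 + H\right) = -8 - 4 H$)
$B = 0$ ($B = \frac{0 \left(\left(2 - 4\right) \frac{1}{2} - 4\right)}{7} = \frac{0 \left(\left(-2\right) \frac{1}{2} + \left(-8 + 4\right)\right)}{7} = \frac{0 \left(-1 - 4\right)}{7} = \frac{0 \left(-5\right)}{7} = \frac{1}{7} \cdot 0 = 0$)
$B w{\left(1 \right)} \left(-31\right) = 0 \cdot 4 \left(-31\right) = 0 \left(-31\right) = 0$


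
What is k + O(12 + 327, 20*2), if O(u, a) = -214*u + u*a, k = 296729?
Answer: 237743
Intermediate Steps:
O(u, a) = -214*u + a*u
k + O(12 + 327, 20*2) = 296729 + (12 + 327)*(-214 + 20*2) = 296729 + 339*(-214 + 40) = 296729 + 339*(-174) = 296729 - 58986 = 237743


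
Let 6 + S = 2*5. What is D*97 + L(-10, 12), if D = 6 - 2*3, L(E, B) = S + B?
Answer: 16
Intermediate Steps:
S = 4 (S = -6 + 2*5 = -6 + 10 = 4)
L(E, B) = 4 + B
D = 0 (D = 6 - 6 = 0)
D*97 + L(-10, 12) = 0*97 + (4 + 12) = 0 + 16 = 16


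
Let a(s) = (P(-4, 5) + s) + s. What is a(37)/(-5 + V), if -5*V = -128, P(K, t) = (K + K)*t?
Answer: 170/103 ≈ 1.6505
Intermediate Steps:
P(K, t) = 2*K*t (P(K, t) = (2*K)*t = 2*K*t)
a(s) = -40 + 2*s (a(s) = (2*(-4)*5 + s) + s = (-40 + s) + s = -40 + 2*s)
V = 128/5 (V = -⅕*(-128) = 128/5 ≈ 25.600)
a(37)/(-5 + V) = (-40 + 2*37)/(-5 + 128/5) = (-40 + 74)/(103/5) = 34*(5/103) = 170/103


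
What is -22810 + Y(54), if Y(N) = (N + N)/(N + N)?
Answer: -22809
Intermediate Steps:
Y(N) = 1 (Y(N) = (2*N)/((2*N)) = (2*N)*(1/(2*N)) = 1)
-22810 + Y(54) = -22810 + 1 = -22809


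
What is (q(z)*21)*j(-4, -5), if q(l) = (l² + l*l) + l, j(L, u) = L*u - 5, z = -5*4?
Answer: 245700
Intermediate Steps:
z = -20
j(L, u) = -5 + L*u
q(l) = l + 2*l² (q(l) = (l² + l²) + l = 2*l² + l = l + 2*l²)
(q(z)*21)*j(-4, -5) = (-20*(1 + 2*(-20))*21)*(-5 - 4*(-5)) = (-20*(1 - 40)*21)*(-5 + 20) = (-20*(-39)*21)*15 = (780*21)*15 = 16380*15 = 245700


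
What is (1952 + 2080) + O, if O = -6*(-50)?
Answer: 4332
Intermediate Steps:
O = 300
(1952 + 2080) + O = (1952 + 2080) + 300 = 4032 + 300 = 4332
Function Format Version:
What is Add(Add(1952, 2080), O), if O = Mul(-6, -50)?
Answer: 4332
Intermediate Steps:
O = 300
Add(Add(1952, 2080), O) = Add(Add(1952, 2080), 300) = Add(4032, 300) = 4332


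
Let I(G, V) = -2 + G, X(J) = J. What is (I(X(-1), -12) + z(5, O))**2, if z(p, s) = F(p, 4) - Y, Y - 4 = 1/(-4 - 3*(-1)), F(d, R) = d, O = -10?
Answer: 1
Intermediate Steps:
Y = 3 (Y = 4 + 1/(-4 - 3*(-1)) = 4 + 1/(-4 + 3) = 4 + 1/(-1) = 4 - 1 = 3)
z(p, s) = -3 + p (z(p, s) = p - 1*3 = p - 3 = -3 + p)
(I(X(-1), -12) + z(5, O))**2 = ((-2 - 1) + (-3 + 5))**2 = (-3 + 2)**2 = (-1)**2 = 1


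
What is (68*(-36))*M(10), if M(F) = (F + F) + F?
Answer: -73440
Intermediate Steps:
M(F) = 3*F (M(F) = 2*F + F = 3*F)
(68*(-36))*M(10) = (68*(-36))*(3*10) = -2448*30 = -73440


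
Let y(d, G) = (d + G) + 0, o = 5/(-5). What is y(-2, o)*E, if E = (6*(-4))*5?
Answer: 360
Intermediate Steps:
o = -1 (o = 5*(-⅕) = -1)
y(d, G) = G + d (y(d, G) = (G + d) + 0 = G + d)
E = -120 (E = -24*5 = -120)
y(-2, o)*E = (-1 - 2)*(-120) = -3*(-120) = 360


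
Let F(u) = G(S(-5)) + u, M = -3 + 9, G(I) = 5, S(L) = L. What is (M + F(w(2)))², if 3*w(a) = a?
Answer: 1225/9 ≈ 136.11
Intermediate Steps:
w(a) = a/3
M = 6
F(u) = 5 + u
(M + F(w(2)))² = (6 + (5 + (⅓)*2))² = (6 + (5 + ⅔))² = (6 + 17/3)² = (35/3)² = 1225/9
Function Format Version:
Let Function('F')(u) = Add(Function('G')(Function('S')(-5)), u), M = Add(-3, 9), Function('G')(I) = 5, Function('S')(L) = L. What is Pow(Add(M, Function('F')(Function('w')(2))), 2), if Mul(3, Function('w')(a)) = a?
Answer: Rational(1225, 9) ≈ 136.11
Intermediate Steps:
Function('w')(a) = Mul(Rational(1, 3), a)
M = 6
Function('F')(u) = Add(5, u)
Pow(Add(M, Function('F')(Function('w')(2))), 2) = Pow(Add(6, Add(5, Mul(Rational(1, 3), 2))), 2) = Pow(Add(6, Add(5, Rational(2, 3))), 2) = Pow(Add(6, Rational(17, 3)), 2) = Pow(Rational(35, 3), 2) = Rational(1225, 9)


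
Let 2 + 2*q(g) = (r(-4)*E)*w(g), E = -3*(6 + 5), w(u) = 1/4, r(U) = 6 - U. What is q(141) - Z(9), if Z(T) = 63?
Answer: -421/4 ≈ -105.25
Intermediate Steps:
w(u) = ¼
E = -33 (E = -3*11 = -33)
q(g) = -169/4 (q(g) = -1 + (((6 - 1*(-4))*(-33))*(¼))/2 = -1 + (((6 + 4)*(-33))*(¼))/2 = -1 + ((10*(-33))*(¼))/2 = -1 + (-330*¼)/2 = -1 + (½)*(-165/2) = -1 - 165/4 = -169/4)
q(141) - Z(9) = -169/4 - 1*63 = -169/4 - 63 = -421/4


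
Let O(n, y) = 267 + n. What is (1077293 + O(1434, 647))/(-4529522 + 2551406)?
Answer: -77071/141294 ≈ -0.54547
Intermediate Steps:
(1077293 + O(1434, 647))/(-4529522 + 2551406) = (1077293 + (267 + 1434))/(-4529522 + 2551406) = (1077293 + 1701)/(-1978116) = 1078994*(-1/1978116) = -77071/141294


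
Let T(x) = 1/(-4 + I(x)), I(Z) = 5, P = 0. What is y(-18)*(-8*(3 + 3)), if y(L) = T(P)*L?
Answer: 864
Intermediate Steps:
T(x) = 1 (T(x) = 1/(-4 + 5) = 1/1 = 1)
y(L) = L (y(L) = 1*L = L)
y(-18)*(-8*(3 + 3)) = -(-144)*(3 + 3) = -(-144)*6 = -18*(-48) = 864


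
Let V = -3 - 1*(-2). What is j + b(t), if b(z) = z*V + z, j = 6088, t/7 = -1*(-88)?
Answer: 6088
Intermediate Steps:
t = 616 (t = 7*(-1*(-88)) = 7*88 = 616)
V = -1 (V = -3 + 2 = -1)
b(z) = 0 (b(z) = z*(-1) + z = -z + z = 0)
j + b(t) = 6088 + 0 = 6088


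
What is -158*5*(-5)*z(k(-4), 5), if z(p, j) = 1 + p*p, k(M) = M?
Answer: 67150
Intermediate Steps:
z(p, j) = 1 + p²
-158*5*(-5)*z(k(-4), 5) = -158*5*(-5)*(1 + (-4)²) = -(-3950)*(1 + 16) = -(-3950)*17 = -158*(-425) = 67150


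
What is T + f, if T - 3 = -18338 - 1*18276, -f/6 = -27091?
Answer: 125935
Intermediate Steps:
f = 162546 (f = -6*(-27091) = 162546)
T = -36611 (T = 3 + (-18338 - 1*18276) = 3 + (-18338 - 18276) = 3 - 36614 = -36611)
T + f = -36611 + 162546 = 125935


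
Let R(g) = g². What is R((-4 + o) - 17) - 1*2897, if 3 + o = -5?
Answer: -2056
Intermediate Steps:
o = -8 (o = -3 - 5 = -8)
R((-4 + o) - 17) - 1*2897 = ((-4 - 8) - 17)² - 1*2897 = (-12 - 17)² - 2897 = (-29)² - 2897 = 841 - 2897 = -2056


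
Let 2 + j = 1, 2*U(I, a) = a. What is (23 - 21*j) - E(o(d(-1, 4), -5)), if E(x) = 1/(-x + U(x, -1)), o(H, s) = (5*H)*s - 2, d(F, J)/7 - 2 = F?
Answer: 15530/353 ≈ 43.994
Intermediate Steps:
U(I, a) = a/2
d(F, J) = 14 + 7*F
j = -1 (j = -2 + 1 = -1)
o(H, s) = -2 + 5*H*s (o(H, s) = 5*H*s - 2 = -2 + 5*H*s)
E(x) = 1/(-½ - x) (E(x) = 1/(-x + (½)*(-1)) = 1/(-x - ½) = 1/(-½ - x))
(23 - 21*j) - E(o(d(-1, 4), -5)) = (23 - 21*(-1)) - (-2)/(1 + 2*(-2 + 5*(14 + 7*(-1))*(-5))) = (23 + 21) - (-2)/(1 + 2*(-2 + 5*(14 - 7)*(-5))) = 44 - (-2)/(1 + 2*(-2 + 5*7*(-5))) = 44 - (-2)/(1 + 2*(-2 - 175)) = 44 - (-2)/(1 + 2*(-177)) = 44 - (-2)/(1 - 354) = 44 - (-2)/(-353) = 44 - (-2)*(-1)/353 = 44 - 1*2/353 = 44 - 2/353 = 15530/353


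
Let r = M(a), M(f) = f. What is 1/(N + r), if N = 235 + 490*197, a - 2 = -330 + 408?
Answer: 1/96845 ≈ 1.0326e-5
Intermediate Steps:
a = 80 (a = 2 + (-330 + 408) = 2 + 78 = 80)
N = 96765 (N = 235 + 96530 = 96765)
r = 80
1/(N + r) = 1/(96765 + 80) = 1/96845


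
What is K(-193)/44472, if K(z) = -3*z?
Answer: 193/14824 ≈ 0.013019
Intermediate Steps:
K(-193)/44472 = -3*(-193)/44472 = 579*(1/44472) = 193/14824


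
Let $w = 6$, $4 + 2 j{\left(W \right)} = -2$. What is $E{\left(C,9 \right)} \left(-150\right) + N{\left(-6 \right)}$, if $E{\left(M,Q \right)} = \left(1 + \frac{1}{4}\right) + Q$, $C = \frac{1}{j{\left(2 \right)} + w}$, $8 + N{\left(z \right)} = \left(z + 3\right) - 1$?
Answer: $- \frac{3099}{2} \approx -1549.5$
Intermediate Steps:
$j{\left(W \right)} = -3$ ($j{\left(W \right)} = -2 + \frac{1}{2} \left(-2\right) = -2 - 1 = -3$)
$N{\left(z \right)} = -6 + z$ ($N{\left(z \right)} = -8 + \left(\left(z + 3\right) - 1\right) = -8 + \left(\left(3 + z\right) - 1\right) = -8 + \left(2 + z\right) = -6 + z$)
$C = \frac{1}{3}$ ($C = \frac{1}{-3 + 6} = \frac{1}{3} \approx 0.33333$)
$E{\left(M,Q \right)} = \frac{5}{4} + Q$ ($E{\left(M,Q \right)} = \left(1 + \frac{1}{4}\right) + Q = \frac{5}{4} + Q$)
$E{\left(C,9 \right)} \left(-150\right) + N{\left(-6 \right)} = \left(\frac{5}{4} + 9\right) \left(-150\right) - 12 = \frac{41}{4} \left(-150\right) - 12 = - \frac{3075}{2} - 12 = - \frac{3099}{2}$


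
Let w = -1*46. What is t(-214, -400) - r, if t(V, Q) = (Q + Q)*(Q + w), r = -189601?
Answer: 546401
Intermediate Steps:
w = -46
t(V, Q) = 2*Q*(-46 + Q) (t(V, Q) = (Q + Q)*(Q - 46) = (2*Q)*(-46 + Q) = 2*Q*(-46 + Q))
t(-214, -400) - r = 2*(-400)*(-46 - 400) - 1*(-189601) = 2*(-400)*(-446) + 189601 = 356800 + 189601 = 546401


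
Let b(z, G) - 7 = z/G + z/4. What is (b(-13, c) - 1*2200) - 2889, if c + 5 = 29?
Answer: -122059/24 ≈ -5085.8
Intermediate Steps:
c = 24 (c = -5 + 29 = 24)
b(z, G) = 7 + z/4 + z/G (b(z, G) = 7 + (z/G + z/4) = 7 + (z/4 + z/G) = 7 + z/4 + z/G)
(b(-13, c) - 1*2200) - 2889 = ((7 + (¼)*(-13) - 13/24) - 1*2200) - 2889 = ((7 - 13/4 - 13*1/24) - 2200) - 2889 = ((7 - 13/4 - 13/24) - 2200) - 2889 = (77/24 - 2200) - 2889 = -52723/24 - 2889 = -122059/24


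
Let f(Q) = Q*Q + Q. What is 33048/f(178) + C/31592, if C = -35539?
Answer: -44145601/503292152 ≈ -0.087714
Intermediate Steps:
f(Q) = Q + Q**2 (f(Q) = Q**2 + Q = Q + Q**2)
33048/f(178) + C/31592 = 33048/((178*(1 + 178))) - 35539/31592 = 33048/((178*179)) - 35539*1/31592 = 33048/31862 - 35539/31592 = 33048*(1/31862) - 35539/31592 = 16524/15931 - 35539/31592 = -44145601/503292152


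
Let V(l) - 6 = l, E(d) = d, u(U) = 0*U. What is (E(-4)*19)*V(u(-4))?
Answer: -456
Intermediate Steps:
u(U) = 0
V(l) = 6 + l
(E(-4)*19)*V(u(-4)) = (-4*19)*(6 + 0) = -76*6 = -456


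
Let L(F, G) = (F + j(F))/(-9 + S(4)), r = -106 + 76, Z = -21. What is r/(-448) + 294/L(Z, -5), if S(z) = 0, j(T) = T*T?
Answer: -6981/1120 ≈ -6.2330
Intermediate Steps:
j(T) = T²
r = -30
L(F, G) = -F/9 - F²/9 (L(F, G) = (F + F²)/(-9 + 0) = (F + F²)/(-9) = (F + F²)*(-⅑) = -F/9 - F²/9)
r/(-448) + 294/L(Z, -5) = -30/(-448) + 294/(((⅑)*(-21)*(-1 - 1*(-21)))) = -30*(-1/448) + 294/(((⅑)*(-21)*(-1 + 21))) = 15/224 + 294/(((⅑)*(-21)*20)) = 15/224 + 294/(-140/3) = 15/224 + 294*(-3/140) = 15/224 - 63/10 = -6981/1120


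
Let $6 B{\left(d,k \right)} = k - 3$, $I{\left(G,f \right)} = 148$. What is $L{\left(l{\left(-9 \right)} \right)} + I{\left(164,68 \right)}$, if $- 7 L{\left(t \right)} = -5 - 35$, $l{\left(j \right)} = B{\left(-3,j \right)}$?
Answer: $\frac{1076}{7} \approx 153.71$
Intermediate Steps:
$B{\left(d,k \right)} = - \frac{1}{2} + \frac{k}{6}$ ($B{\left(d,k \right)} = \frac{k - 3}{6} = \frac{-3 + k}{6} = - \frac{1}{2} + \frac{k}{6}$)
$l{\left(j \right)} = - \frac{1}{2} + \frac{j}{6}$
$L{\left(t \right)} = \frac{40}{7}$ ($L{\left(t \right)} = - \frac{-5 - 35}{7} = \left(- \frac{1}{7}\right) \left(-40\right) = \frac{40}{7}$)
$L{\left(l{\left(-9 \right)} \right)} + I{\left(164,68 \right)} = \frac{40}{7} + 148 = \frac{1076}{7}$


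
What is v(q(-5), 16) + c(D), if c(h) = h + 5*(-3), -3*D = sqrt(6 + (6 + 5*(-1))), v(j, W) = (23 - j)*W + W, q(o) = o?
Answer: 449 - sqrt(7)/3 ≈ 448.12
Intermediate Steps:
v(j, W) = W + W*(23 - j) (v(j, W) = W*(23 - j) + W = W + W*(23 - j))
D = -sqrt(7)/3 (D = -sqrt(6 + (6 + 5*(-1)))/3 = -sqrt(6 + (6 - 5))/3 = -sqrt(6 + 1)/3 = -sqrt(7)/3 ≈ -0.88192)
c(h) = -15 + h (c(h) = h - 15 = -15 + h)
v(q(-5), 16) + c(D) = 16*(24 - 1*(-5)) + (-15 - sqrt(7)/3) = 16*(24 + 5) + (-15 - sqrt(7)/3) = 16*29 + (-15 - sqrt(7)/3) = 464 + (-15 - sqrt(7)/3) = 449 - sqrt(7)/3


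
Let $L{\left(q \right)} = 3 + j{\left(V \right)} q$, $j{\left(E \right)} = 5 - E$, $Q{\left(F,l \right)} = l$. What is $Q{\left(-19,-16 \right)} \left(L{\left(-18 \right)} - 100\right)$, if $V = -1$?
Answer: $3280$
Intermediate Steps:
$L{\left(q \right)} = 3 + 6 q$ ($L{\left(q \right)} = 3 + \left(5 - -1\right) q = 3 + \left(5 + 1\right) q = 3 + 6 q$)
$Q{\left(-19,-16 \right)} \left(L{\left(-18 \right)} - 100\right) = - 16 \left(\left(3 + 6 \left(-18\right)\right) - 100\right) = - 16 \left(\left(3 - 108\right) - 100\right) = - 16 \left(-105 - 100\right) = \left(-16\right) \left(-205\right) = 3280$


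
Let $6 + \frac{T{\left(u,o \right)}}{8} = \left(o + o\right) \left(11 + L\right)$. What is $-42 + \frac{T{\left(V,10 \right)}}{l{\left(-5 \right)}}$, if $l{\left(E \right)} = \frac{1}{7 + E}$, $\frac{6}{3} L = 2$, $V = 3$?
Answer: $3702$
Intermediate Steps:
$L = 1$ ($L = \frac{1}{2} \cdot 2 = 1$)
$T{\left(u,o \right)} = -48 + 192 o$ ($T{\left(u,o \right)} = -48 + 8 \left(o + o\right) \left(11 + 1\right) = -48 + 8 \cdot 2 o 12 = -48 + 8 \cdot 24 o = -48 + 192 o$)
$-42 + \frac{T{\left(V,10 \right)}}{l{\left(-5 \right)}} = -42 + \frac{-48 + 192 \cdot 10}{\frac{1}{7 - 5}} = -42 + \frac{-48 + 1920}{\frac{1}{2}} = -42 + 1872 \frac{1}{\frac{1}{2}} = -42 + 1872 \cdot 2 = -42 + 3744 = 3702$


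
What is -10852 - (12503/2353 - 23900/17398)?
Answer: -222207487691/20468747 ≈ -10856.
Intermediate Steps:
-10852 - (12503/2353 - 23900/17398) = -10852 - (12503*(1/2353) - 23900*1/17398) = -10852 - (12503/2353 - 11950/8699) = -10852 - 1*80645247/20468747 = -10852 - 80645247/20468747 = -222207487691/20468747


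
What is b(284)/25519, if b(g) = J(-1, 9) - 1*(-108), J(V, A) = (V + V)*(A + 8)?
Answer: 74/25519 ≈ 0.0028998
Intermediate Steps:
J(V, A) = 2*V*(8 + A) (J(V, A) = (2*V)*(8 + A) = 2*V*(8 + A))
b(g) = 74 (b(g) = 2*(-1)*(8 + 9) - 1*(-108) = 2*(-1)*17 + 108 = -34 + 108 = 74)
b(284)/25519 = 74/25519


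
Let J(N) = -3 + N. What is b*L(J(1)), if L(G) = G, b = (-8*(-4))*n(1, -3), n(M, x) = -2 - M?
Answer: 192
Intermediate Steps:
b = -96 (b = (-8*(-4))*(-2 - 1*1) = 32*(-2 - 1) = 32*(-3) = -96)
b*L(J(1)) = -96*(-3 + 1) = -96*(-2) = 192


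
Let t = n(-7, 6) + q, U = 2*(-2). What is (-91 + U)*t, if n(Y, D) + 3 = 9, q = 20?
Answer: -2470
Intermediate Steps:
n(Y, D) = 6 (n(Y, D) = -3 + 9 = 6)
U = -4
t = 26 (t = 6 + 20 = 26)
(-91 + U)*t = (-91 - 4)*26 = -95*26 = -2470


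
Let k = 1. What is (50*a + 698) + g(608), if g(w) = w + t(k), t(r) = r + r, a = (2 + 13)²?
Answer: 12558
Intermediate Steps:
a = 225 (a = 15² = 225)
t(r) = 2*r
g(w) = 2 + w (g(w) = w + 2*1 = w + 2 = 2 + w)
(50*a + 698) + g(608) = (50*225 + 698) + (2 + 608) = (11250 + 698) + 610 = 11948 + 610 = 12558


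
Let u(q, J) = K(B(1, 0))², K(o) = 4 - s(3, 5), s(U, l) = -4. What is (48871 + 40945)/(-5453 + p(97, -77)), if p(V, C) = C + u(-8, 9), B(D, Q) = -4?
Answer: -44908/2733 ≈ -16.432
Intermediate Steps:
K(o) = 8 (K(o) = 4 - 1*(-4) = 4 + 4 = 8)
u(q, J) = 64 (u(q, J) = 8² = 64)
p(V, C) = 64 + C (p(V, C) = C + 64 = 64 + C)
(48871 + 40945)/(-5453 + p(97, -77)) = (48871 + 40945)/(-5453 + (64 - 77)) = 89816/(-5453 - 13) = 89816/(-5466) = 89816*(-1/5466) = -44908/2733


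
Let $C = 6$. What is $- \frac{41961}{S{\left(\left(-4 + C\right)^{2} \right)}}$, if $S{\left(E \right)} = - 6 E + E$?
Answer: $\frac{41961}{20} \approx 2098.1$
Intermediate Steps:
$S{\left(E \right)} = - 5 E$
$- \frac{41961}{S{\left(\left(-4 + C\right)^{2} \right)}} = - \frac{41961}{\left(-5\right) \left(-4 + 6\right)^{2}} = - \frac{41961}{\left(-5\right) 2^{2}} = - \frac{41961}{\left(-5\right) 4} = - \frac{41961}{-20} = \left(-41961\right) \left(- \frac{1}{20}\right) = \frac{41961}{20}$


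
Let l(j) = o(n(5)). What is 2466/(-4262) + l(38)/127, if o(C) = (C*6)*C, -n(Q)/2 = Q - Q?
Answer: -1233/2131 ≈ -0.57860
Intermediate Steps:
n(Q) = 0 (n(Q) = -2*(Q - Q) = -2*0 = 0)
o(C) = 6*C² (o(C) = (6*C)*C = 6*C²)
l(j) = 0 (l(j) = 6*0² = 6*0 = 0)
2466/(-4262) + l(38)/127 = 2466/(-4262) + 0/127 = 2466*(-1/4262) + 0*(1/127) = -1233/2131 + 0 = -1233/2131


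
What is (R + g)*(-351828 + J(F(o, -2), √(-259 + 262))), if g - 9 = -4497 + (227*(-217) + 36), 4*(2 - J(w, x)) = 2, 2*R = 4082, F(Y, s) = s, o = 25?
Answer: 18178875255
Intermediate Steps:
R = 2041 (R = (½)*4082 = 2041)
J(w, x) = 3/2 (J(w, x) = 2 - ¼*2 = 2 - ½ = 3/2)
g = -53711 (g = 9 + (-4497 + (227*(-217) + 36)) = 9 + (-4497 + (-49259 + 36)) = 9 + (-4497 - 49223) = 9 - 53720 = -53711)
(R + g)*(-351828 + J(F(o, -2), √(-259 + 262))) = (2041 - 53711)*(-351828 + 3/2) = -51670*(-703653/2) = 18178875255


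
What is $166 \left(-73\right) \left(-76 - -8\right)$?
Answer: $824024$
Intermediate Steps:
$166 \left(-73\right) \left(-76 - -8\right) = - 12118 \left(-76 + 8\right) = \left(-12118\right) \left(-68\right) = 824024$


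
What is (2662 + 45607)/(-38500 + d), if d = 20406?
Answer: -48269/18094 ≈ -2.6677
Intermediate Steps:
(2662 + 45607)/(-38500 + d) = (2662 + 45607)/(-38500 + 20406) = 48269/(-18094) = 48269*(-1/18094) = -48269/18094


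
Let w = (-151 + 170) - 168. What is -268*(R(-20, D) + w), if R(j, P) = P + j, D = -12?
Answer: 48508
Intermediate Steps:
w = -149 (w = 19 - 168 = -149)
-268*(R(-20, D) + w) = -268*((-12 - 20) - 149) = -268*(-32 - 149) = -268*(-181) = 48508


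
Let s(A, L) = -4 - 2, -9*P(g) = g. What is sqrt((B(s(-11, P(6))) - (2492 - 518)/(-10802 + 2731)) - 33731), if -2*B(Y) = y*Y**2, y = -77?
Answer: I*sqrt(42999408959)/1153 ≈ 179.85*I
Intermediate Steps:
P(g) = -g/9
s(A, L) = -6
B(Y) = 77*Y**2/2 (B(Y) = -(-77)*Y**2/2 = 77*Y**2/2)
sqrt((B(s(-11, P(6))) - (2492 - 518)/(-10802 + 2731)) - 33731) = sqrt(((77/2)*(-6)**2 - (2492 - 518)/(-10802 + 2731)) - 33731) = sqrt(((77/2)*36 - 1974/(-8071)) - 33731) = sqrt((1386 - 1974*(-1)/8071) - 33731) = sqrt((1386 - 1*(-282/1153)) - 33731) = sqrt((1386 + 282/1153) - 33731) = sqrt(1598340/1153 - 33731) = sqrt(-37293503/1153) = I*sqrt(42999408959)/1153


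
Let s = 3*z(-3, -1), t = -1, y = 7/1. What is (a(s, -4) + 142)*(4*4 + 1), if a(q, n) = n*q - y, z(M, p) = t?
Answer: 2499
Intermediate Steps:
y = 7 (y = 7*1 = 7)
z(M, p) = -1
s = -3 (s = 3*(-1) = -3)
a(q, n) = -7 + n*q (a(q, n) = n*q - 1*7 = n*q - 7 = -7 + n*q)
(a(s, -4) + 142)*(4*4 + 1) = ((-7 - 4*(-3)) + 142)*(4*4 + 1) = ((-7 + 12) + 142)*(16 + 1) = (5 + 142)*17 = 147*17 = 2499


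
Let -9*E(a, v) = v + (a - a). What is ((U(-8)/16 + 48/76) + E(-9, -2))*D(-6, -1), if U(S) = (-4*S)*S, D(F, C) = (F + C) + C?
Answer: 20720/171 ≈ 121.17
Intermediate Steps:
E(a, v) = -v/9 (E(a, v) = -(v + (a - a))/9 = -(v + 0)/9 = -v/9)
D(F, C) = F + 2*C (D(F, C) = (C + F) + C = F + 2*C)
U(S) = -4*S**2
((U(-8)/16 + 48/76) + E(-9, -2))*D(-6, -1) = ((-4*(-8)**2/16 + 48/76) - 1/9*(-2))*(-6 + 2*(-1)) = ((-4*64*(1/16) + 48*(1/76)) + 2/9)*(-6 - 2) = ((-256*1/16 + 12/19) + 2/9)*(-8) = ((-16 + 12/19) + 2/9)*(-8) = (-292/19 + 2/9)*(-8) = -2590/171*(-8) = 20720/171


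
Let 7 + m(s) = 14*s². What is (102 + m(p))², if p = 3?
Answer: 48841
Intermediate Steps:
m(s) = -7 + 14*s²
(102 + m(p))² = (102 + (-7 + 14*3²))² = (102 + (-7 + 14*9))² = (102 + (-7 + 126))² = (102 + 119)² = 221² = 48841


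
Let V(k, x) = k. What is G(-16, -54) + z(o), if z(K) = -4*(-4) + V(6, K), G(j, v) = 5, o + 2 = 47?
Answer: 27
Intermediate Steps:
o = 45 (o = -2 + 47 = 45)
z(K) = 22 (z(K) = -4*(-4) + 6 = 16 + 6 = 22)
G(-16, -54) + z(o) = 5 + 22 = 27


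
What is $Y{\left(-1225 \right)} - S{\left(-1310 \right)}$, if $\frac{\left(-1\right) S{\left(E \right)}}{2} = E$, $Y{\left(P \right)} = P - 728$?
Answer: $-4573$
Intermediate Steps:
$Y{\left(P \right)} = -728 + P$ ($Y{\left(P \right)} = P - 728 = -728 + P$)
$S{\left(E \right)} = - 2 E$
$Y{\left(-1225 \right)} - S{\left(-1310 \right)} = \left(-728 - 1225\right) - \left(-2\right) \left(-1310\right) = -1953 - 2620 = -4573$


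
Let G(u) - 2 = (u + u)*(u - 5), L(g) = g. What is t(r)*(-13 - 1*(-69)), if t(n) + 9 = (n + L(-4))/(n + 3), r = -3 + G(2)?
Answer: -2044/5 ≈ -408.80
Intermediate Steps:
G(u) = 2 + 2*u*(-5 + u) (G(u) = 2 + (u + u)*(u - 5) = 2 + (2*u)*(-5 + u) = 2 + 2*u*(-5 + u))
r = -13 (r = -3 + (2 - 10*2 + 2*2²) = -3 + (2 - 20 + 2*4) = -3 + (2 - 20 + 8) = -3 - 10 = -13)
t(n) = -9 + (-4 + n)/(3 + n) (t(n) = -9 + (n - 4)/(n + 3) = -9 + (-4 + n)/(3 + n))
t(r)*(-13 - 1*(-69)) = ((-31 - 8*(-13))/(3 - 13))*(-13 - 1*(-69)) = ((-31 + 104)/(-10))*(-13 + 69) = -⅒*73*56 = -73/10*56 = -2044/5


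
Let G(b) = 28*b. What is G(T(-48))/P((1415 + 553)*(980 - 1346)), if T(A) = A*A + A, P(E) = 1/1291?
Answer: 81549888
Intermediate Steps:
P(E) = 1/1291
T(A) = A + A**2 (T(A) = A**2 + A = A + A**2)
G(T(-48))/P((1415 + 553)*(980 - 1346)) = (28*(-48*(1 - 48)))/(1/1291) = (28*(-48*(-47)))*1291 = (28*2256)*1291 = 63168*1291 = 81549888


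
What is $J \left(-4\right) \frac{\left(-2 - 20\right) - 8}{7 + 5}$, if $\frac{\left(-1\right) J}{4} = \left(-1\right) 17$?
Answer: $680$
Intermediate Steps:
$J = 68$ ($J = - 4 \left(\left(-1\right) 17\right) = \left(-4\right) \left(-17\right) = 68$)
$J \left(-4\right) \frac{\left(-2 - 20\right) - 8}{7 + 5} = 68 \left(-4\right) \frac{\left(-2 - 20\right) - 8}{7 + 5} = - 272 \frac{\left(-2 - 20\right) - 8}{12} = - 272 \left(-22 - 8\right) \frac{1}{12} = - 272 \left(\left(-30\right) \frac{1}{12}\right) = \left(-272\right) \left(- \frac{5}{2}\right) = 680$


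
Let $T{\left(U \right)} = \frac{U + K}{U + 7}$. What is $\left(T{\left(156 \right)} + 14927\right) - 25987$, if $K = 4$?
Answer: $- \frac{1802620}{163} \approx -11059.0$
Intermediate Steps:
$T{\left(U \right)} = \frac{4 + U}{7 + U}$ ($T{\left(U \right)} = \frac{U + 4}{U + 7} = \frac{4 + U}{7 + U}$)
$\left(T{\left(156 \right)} + 14927\right) - 25987 = \left(\frac{4 + 156}{7 + 156} + 14927\right) - 25987 = \left(\frac{1}{163} \cdot 160 + 14927\right) - 25987 = \left(\frac{160}{163} + 14927\right) - 25987 = \frac{2433261}{163} - 25987 = - \frac{1802620}{163}$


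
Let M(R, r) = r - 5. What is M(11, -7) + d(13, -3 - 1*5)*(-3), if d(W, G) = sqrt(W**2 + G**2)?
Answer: -12 - 3*sqrt(233) ≈ -57.793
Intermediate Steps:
M(R, r) = -5 + r
d(W, G) = sqrt(G**2 + W**2)
M(11, -7) + d(13, -3 - 1*5)*(-3) = (-5 - 7) + sqrt((-3 - 1*5)**2 + 13**2)*(-3) = -12 + sqrt((-3 - 5)**2 + 169)*(-3) = -12 + sqrt((-8)**2 + 169)*(-3) = -12 + sqrt(64 + 169)*(-3) = -12 + sqrt(233)*(-3) = -12 - 3*sqrt(233)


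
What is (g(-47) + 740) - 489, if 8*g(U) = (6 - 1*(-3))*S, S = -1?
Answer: 1999/8 ≈ 249.88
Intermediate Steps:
g(U) = -9/8 (g(U) = ((6 - 1*(-3))*(-1))/8 = ((6 + 3)*(-1))/8 = (9*(-1))/8 = (⅛)*(-9) = -9/8)
(g(-47) + 740) - 489 = (-9/8 + 740) - 489 = 5911/8 - 489 = 1999/8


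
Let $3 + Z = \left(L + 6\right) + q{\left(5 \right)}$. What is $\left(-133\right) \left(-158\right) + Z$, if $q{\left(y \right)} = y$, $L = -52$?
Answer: $20970$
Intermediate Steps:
$Z = -44$ ($Z = -3 + \left(\left(-52 + 6\right) + 5\right) = -3 + \left(-46 + 5\right) = -3 - 41 = -44$)
$\left(-133\right) \left(-158\right) + Z = \left(-133\right) \left(-158\right) - 44 = 21014 - 44 = 20970$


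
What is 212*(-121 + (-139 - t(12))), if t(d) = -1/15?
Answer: -826588/15 ≈ -55106.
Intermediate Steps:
t(d) = -1/15 (t(d) = -1*1/15 = -1/15)
212*(-121 + (-139 - t(12))) = 212*(-121 + (-139 - 1*(-1/15))) = 212*(-121 + (-139 + 1/15)) = 212*(-121 - 2084/15) = 212*(-3899/15) = -826588/15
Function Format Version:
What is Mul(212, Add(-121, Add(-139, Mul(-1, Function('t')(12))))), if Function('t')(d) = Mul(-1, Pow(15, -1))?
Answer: Rational(-826588, 15) ≈ -55106.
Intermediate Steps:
Function('t')(d) = Rational(-1, 15) (Function('t')(d) = Mul(-1, Rational(1, 15)) = Rational(-1, 15))
Mul(212, Add(-121, Add(-139, Mul(-1, Function('t')(12))))) = Mul(212, Add(-121, Add(-139, Mul(-1, Rational(-1, 15))))) = Mul(212, Add(-121, Add(-139, Rational(1, 15)))) = Mul(212, Add(-121, Rational(-2084, 15))) = Mul(212, Rational(-3899, 15)) = Rational(-826588, 15)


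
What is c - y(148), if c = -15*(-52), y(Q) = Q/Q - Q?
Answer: 927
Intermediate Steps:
y(Q) = 1 - Q
c = 780
c - y(148) = 780 - (1 - 1*148) = 780 - (1 - 148) = 780 - 1*(-147) = 780 + 147 = 927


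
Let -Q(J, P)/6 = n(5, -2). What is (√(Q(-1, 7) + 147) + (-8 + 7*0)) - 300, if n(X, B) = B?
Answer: -308 + √159 ≈ -295.39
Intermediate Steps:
Q(J, P) = 12 (Q(J, P) = -6*(-2) = 12)
(√(Q(-1, 7) + 147) + (-8 + 7*0)) - 300 = (√(12 + 147) + (-8 + 7*0)) - 300 = (√159 + (-8 + 0)) - 300 = (√159 - 8) - 300 = (-8 + √159) - 300 = -308 + √159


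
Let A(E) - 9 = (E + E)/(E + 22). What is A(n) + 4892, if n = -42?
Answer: 24526/5 ≈ 4905.2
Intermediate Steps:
A(E) = 9 + 2*E/(22 + E) (A(E) = 9 + (E + E)/(E + 22) = 9 + (2*E)/(22 + E) = 9 + 2*E/(22 + E))
A(n) + 4892 = 11*(18 - 42)/(22 - 42) + 4892 = 11*(-24)/(-20) + 4892 = 11*(-1/20)*(-24) + 4892 = 66/5 + 4892 = 24526/5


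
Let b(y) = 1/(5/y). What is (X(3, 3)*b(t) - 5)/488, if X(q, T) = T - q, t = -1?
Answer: -5/488 ≈ -0.010246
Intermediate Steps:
b(y) = y/5
(X(3, 3)*b(t) - 5)/488 = ((3 - 1*3)*((⅕)*(-1)) - 5)/488 = ((3 - 3)*(-⅕) - 5)*(1/488) = (0*(-⅕) - 5)*(1/488) = (0 - 5)*(1/488) = -5*1/488 = -5/488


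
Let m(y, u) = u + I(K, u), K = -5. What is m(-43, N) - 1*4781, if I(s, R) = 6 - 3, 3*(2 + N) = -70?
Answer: -14410/3 ≈ -4803.3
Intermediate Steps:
N = -76/3 (N = -2 + (1/3)*(-70) = -2 - 70/3 = -76/3 ≈ -25.333)
I(s, R) = 3
m(y, u) = 3 + u (m(y, u) = u + 3 = 3 + u)
m(-43, N) - 1*4781 = (3 - 76/3) - 1*4781 = -67/3 - 4781 = -14410/3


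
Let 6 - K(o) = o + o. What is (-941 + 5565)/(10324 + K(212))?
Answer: 2312/4953 ≈ 0.46679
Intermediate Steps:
K(o) = 6 - 2*o (K(o) = 6 - (o + o) = 6 - 2*o)
(-941 + 5565)/(10324 + K(212)) = (-941 + 5565)/(10324 + (6 - 2*212)) = 4624/(10324 + (6 - 424)) = 4624/(10324 - 418) = 4624/9906 = 4624*(1/9906) = 2312/4953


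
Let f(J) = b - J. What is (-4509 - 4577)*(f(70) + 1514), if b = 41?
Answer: -13492710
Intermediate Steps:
f(J) = 41 - J
(-4509 - 4577)*(f(70) + 1514) = (-4509 - 4577)*((41 - 1*70) + 1514) = -9086*((41 - 70) + 1514) = -9086*(-29 + 1514) = -9086*1485 = -13492710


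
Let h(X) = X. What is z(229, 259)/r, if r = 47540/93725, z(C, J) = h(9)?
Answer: 168705/9508 ≈ 17.743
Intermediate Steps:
z(C, J) = 9
r = 9508/18745 (r = 47540*(1/93725) = 9508/18745 ≈ 0.50723)
z(229, 259)/r = 9/(9508/18745) = 9*(18745/9508) = 168705/9508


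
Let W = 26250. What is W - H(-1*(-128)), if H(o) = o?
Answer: 26122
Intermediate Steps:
W - H(-1*(-128)) = 26250 - (-1)*(-128) = 26250 - 1*128 = 26250 - 128 = 26122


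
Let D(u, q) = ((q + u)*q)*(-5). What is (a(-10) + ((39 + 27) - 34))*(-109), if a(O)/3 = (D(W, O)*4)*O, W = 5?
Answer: -3273488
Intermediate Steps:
D(u, q) = -5*q*(q + u) (D(u, q) = (q*(q + u))*(-5) = -5*q*(q + u))
a(O) = -60*O²*(5 + O) (a(O) = 3*((-5*O*(O + 5)*4)*O) = 3*((-5*O*(5 + O)*4)*O) = 3*((-20*O*(5 + O))*O) = 3*(-20*O²*(5 + O)) = -60*O²*(5 + O))
(a(-10) + ((39 + 27) - 34))*(-109) = (60*(-10)²*(-5 - 1*(-10)) + ((39 + 27) - 34))*(-109) = (60*100*(-5 + 10) + (66 - 34))*(-109) = (60*100*5 + 32)*(-109) = (30000 + 32)*(-109) = 30032*(-109) = -3273488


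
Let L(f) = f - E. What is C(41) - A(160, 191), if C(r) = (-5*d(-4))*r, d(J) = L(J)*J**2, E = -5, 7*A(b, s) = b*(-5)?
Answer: -22160/7 ≈ -3165.7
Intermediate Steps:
A(b, s) = -5*b/7 (A(b, s) = (b*(-5))/7 = (-5*b)/7 = -5*b/7)
L(f) = 5 + f (L(f) = f - 1*(-5) = f + 5 = 5 + f)
d(J) = J**2*(5 + J) (d(J) = (5 + J)*J**2 = J**2*(5 + J))
C(r) = -80*r (C(r) = (-5*(-4)**2*(5 - 4))*r = (-80)*r = (-5*16)*r = -80*r)
C(41) - A(160, 191) = -80*41 - (-5)*160/7 = -3280 - 1*(-800/7) = -3280 + 800/7 = -22160/7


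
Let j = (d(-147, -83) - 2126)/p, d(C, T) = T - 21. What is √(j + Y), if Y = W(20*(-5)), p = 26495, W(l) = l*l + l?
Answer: √277983706546/5299 ≈ 99.498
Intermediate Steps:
d(C, T) = -21 + T
W(l) = l + l² (W(l) = l² + l = l + l²)
Y = 9900 (Y = (20*(-5))*(1 + 20*(-5)) = -100*(1 - 100) = -100*(-99) = 9900)
j = -446/5299 (j = ((-21 - 83) - 2126)/26495 = (-104 - 2126)*(1/26495) = -2230*1/26495 = -446/5299 ≈ -0.084167)
√(j + Y) = √(-446/5299 + 9900) = √(52459654/5299) = √277983706546/5299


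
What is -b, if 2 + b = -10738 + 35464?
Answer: -24724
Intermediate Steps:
b = 24724 (b = -2 + (-10738 + 35464) = -2 + 24726 = 24724)
-b = -1*24724 = -24724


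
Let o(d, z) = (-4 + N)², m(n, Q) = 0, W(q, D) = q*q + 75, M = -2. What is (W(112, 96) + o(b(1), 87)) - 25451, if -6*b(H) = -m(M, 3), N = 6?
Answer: -12828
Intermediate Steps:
W(q, D) = 75 + q² (W(q, D) = q² + 75 = 75 + q²)
b(H) = 0 (b(H) = -(-1)*0/6 = -⅙*0 = 0)
o(d, z) = 4 (o(d, z) = (-4 + 6)² = 2² = 4)
(W(112, 96) + o(b(1), 87)) - 25451 = ((75 + 112²) + 4) - 25451 = ((75 + 12544) + 4) - 25451 = (12619 + 4) - 25451 = 12623 - 25451 = -12828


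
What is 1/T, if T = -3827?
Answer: -1/3827 ≈ -0.00026130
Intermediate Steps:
1/T = 1/(-3827) = -1/3827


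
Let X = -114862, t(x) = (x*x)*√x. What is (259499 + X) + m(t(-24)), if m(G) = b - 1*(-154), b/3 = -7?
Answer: 144770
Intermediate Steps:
b = -21 (b = 3*(-7) = -21)
t(x) = x^(5/2) (t(x) = x²*√x = x^(5/2))
m(G) = 133 (m(G) = -21 - 1*(-154) = -21 + 154 = 133)
(259499 + X) + m(t(-24)) = (259499 - 114862) + 133 = 144637 + 133 = 144770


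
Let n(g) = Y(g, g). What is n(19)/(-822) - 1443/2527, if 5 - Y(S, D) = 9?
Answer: -588019/1038597 ≈ -0.56617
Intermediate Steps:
Y(S, D) = -4 (Y(S, D) = 5 - 1*9 = 5 - 9 = -4)
n(g) = -4
n(19)/(-822) - 1443/2527 = -4/(-822) - 1443/2527 = -4*(-1/822) - 1443*1/2527 = 2/411 - 1443/2527 = -588019/1038597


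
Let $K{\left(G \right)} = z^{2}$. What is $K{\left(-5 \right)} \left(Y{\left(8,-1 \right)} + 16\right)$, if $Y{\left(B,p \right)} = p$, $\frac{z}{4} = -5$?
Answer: $6000$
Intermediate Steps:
$z = -20$ ($z = 4 \left(-5\right) = -20$)
$K{\left(G \right)} = 400$ ($K{\left(G \right)} = \left(-20\right)^{2} = 400$)
$K{\left(-5 \right)} \left(Y{\left(8,-1 \right)} + 16\right) = 400 \left(-1 + 16\right) = 400 \cdot 15 = 6000$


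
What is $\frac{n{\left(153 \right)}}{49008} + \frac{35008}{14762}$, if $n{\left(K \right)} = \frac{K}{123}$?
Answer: $\frac{11723884581}{4943616656} \approx 2.3715$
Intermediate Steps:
$n{\left(K \right)} = \frac{K}{123}$ ($n{\left(K \right)} = K \frac{1}{123} = \frac{K}{123}$)
$\frac{n{\left(153 \right)}}{49008} + \frac{35008}{14762} = \frac{\frac{1}{123} \cdot 153}{49008} + \frac{35008}{14762} = \frac{51}{41} \cdot \frac{1}{49008} + 35008 \cdot \frac{1}{14762} = \frac{17}{669776} + \frac{17504}{7381} = \frac{11723884581}{4943616656}$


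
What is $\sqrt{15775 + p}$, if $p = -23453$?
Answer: $i \sqrt{7678} \approx 87.624 i$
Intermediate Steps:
$\sqrt{15775 + p} = \sqrt{15775 - 23453} = \sqrt{-7678} = i \sqrt{7678}$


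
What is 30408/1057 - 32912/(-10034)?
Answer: 24278704/757567 ≈ 32.048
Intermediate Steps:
30408/1057 - 32912/(-10034) = 30408*(1/1057) - 32912*(-1/10034) = 4344/151 + 16456/5017 = 24278704/757567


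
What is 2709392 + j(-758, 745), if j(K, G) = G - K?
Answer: 2710895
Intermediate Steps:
2709392 + j(-758, 745) = 2709392 + (745 - 1*(-758)) = 2709392 + (745 + 758) = 2709392 + 1503 = 2710895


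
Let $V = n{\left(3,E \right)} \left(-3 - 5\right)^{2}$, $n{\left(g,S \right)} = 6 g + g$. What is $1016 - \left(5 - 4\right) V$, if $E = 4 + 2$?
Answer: $-328$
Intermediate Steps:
$E = 6$
$n{\left(g,S \right)} = 7 g$
$V = 1344$ ($V = 7 \cdot 3 \left(-3 - 5\right)^{2} = 21 \left(-8\right)^{2} = 21 \cdot 64 = 1344$)
$1016 - \left(5 - 4\right) V = 1016 - \left(5 - 4\right) 1344 = 1016 - 1 \cdot 1344 = 1016 - 1344 = -328$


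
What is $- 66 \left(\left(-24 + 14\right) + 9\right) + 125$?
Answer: $191$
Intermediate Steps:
$- 66 \left(\left(-24 + 14\right) + 9\right) + 125 = - 66 \left(-10 + 9\right) + 125 = \left(-66\right) \left(-1\right) + 125 = 66 + 125 = 191$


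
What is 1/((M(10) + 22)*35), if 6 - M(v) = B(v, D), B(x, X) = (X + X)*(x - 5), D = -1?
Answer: 1/1330 ≈ 0.00075188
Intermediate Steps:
B(x, X) = 2*X*(-5 + x) (B(x, X) = (2*X)*(-5 + x) = 2*X*(-5 + x))
M(v) = -4 + 2*v (M(v) = 6 - 2*(-1)*(-5 + v) = 6 - (10 - 2*v) = 6 + (-10 + 2*v) = -4 + 2*v)
1/((M(10) + 22)*35) = 1/(((-4 + 2*10) + 22)*35) = 1/(((-4 + 20) + 22)*35) = 1/((16 + 22)*35) = 1/(38*35) = 1/1330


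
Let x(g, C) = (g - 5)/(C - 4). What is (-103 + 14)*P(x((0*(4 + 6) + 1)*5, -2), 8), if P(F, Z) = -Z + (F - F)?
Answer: 712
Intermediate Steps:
x(g, C) = (-5 + g)/(-4 + C)
P(F, Z) = -Z (P(F, Z) = -Z + 0 = -Z)
(-103 + 14)*P(x((0*(4 + 6) + 1)*5, -2), 8) = (-103 + 14)*(-1*8) = -89*(-8) = 712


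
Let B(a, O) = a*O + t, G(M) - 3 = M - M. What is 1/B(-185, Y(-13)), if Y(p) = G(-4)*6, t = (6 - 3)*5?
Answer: -1/3315 ≈ -0.00030166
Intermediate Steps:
G(M) = 3 (G(M) = 3 + (M - M) = 3 + 0 = 3)
t = 15 (t = 3*5 = 15)
Y(p) = 18 (Y(p) = 3*6 = 18)
B(a, O) = 15 + O*a (B(a, O) = a*O + 15 = O*a + 15 = 15 + O*a)
1/B(-185, Y(-13)) = 1/(15 + 18*(-185)) = 1/(15 - 3330) = 1/(-3315) = -1/3315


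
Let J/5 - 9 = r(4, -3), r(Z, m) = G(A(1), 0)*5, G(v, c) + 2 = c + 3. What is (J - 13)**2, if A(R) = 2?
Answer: 3249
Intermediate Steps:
G(v, c) = 1 + c (G(v, c) = -2 + (c + 3) = -2 + (3 + c) = 1 + c)
r(Z, m) = 5 (r(Z, m) = (1 + 0)*5 = 1*5 = 5)
J = 70 (J = 45 + 5*5 = 45 + 25 = 70)
(J - 13)**2 = (70 - 13)**2 = 57**2 = 3249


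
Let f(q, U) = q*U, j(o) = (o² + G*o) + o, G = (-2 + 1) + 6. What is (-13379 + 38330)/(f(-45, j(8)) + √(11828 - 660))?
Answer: -7859565/1586902 - 24951*√698/6347608 ≈ -5.0566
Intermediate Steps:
G = 5 (G = -1 + 6 = 5)
j(o) = o² + 6*o (j(o) = (o² + 5*o) + o = o² + 6*o)
f(q, U) = U*q
(-13379 + 38330)/(f(-45, j(8)) + √(11828 - 660)) = (-13379 + 38330)/((8*(6 + 8))*(-45) + √(11828 - 660)) = 24951/((8*14)*(-45) + √11168) = 24951/(112*(-45) + 4*√698) = 24951/(-5040 + 4*√698)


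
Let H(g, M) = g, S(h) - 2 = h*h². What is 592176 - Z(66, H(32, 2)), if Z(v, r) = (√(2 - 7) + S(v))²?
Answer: 592176 - (287498 + I*√5)² ≈ -8.2655e+10 - 1.2857e+6*I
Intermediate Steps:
S(h) = 2 + h³ (S(h) = 2 + h*h² = 2 + h³)
Z(v, r) = (2 + v³ + I*√5)² (Z(v, r) = (√(2 - 7) + (2 + v³))² = (√(-5) + (2 + v³))² = (I*√5 + (2 + v³))² = (2 + v³ + I*√5)²)
592176 - Z(66, H(32, 2)) = 592176 - (2 + 66³ + I*√5)² = 592176 - (2 + 287496 + I*√5)² = 592176 - (287498 + I*√5)²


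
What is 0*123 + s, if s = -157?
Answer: -157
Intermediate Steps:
0*123 + s = 0*123 - 157 = 0 - 157 = -157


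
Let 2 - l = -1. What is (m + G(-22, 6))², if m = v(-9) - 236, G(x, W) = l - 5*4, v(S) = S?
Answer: 68644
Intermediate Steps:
l = 3 (l = 2 - 1*(-1) = 2 + 1 = 3)
G(x, W) = -17 (G(x, W) = 3 - 5*4 = 3 - 20 = -17)
m = -245 (m = -9 - 236 = -245)
(m + G(-22, 6))² = (-245 - 17)² = (-262)² = 68644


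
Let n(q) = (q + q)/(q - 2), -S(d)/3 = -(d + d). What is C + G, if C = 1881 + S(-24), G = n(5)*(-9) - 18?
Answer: 1689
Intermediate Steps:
S(d) = 6*d (S(d) = -(-3)*(d + d) = -(-3)*2*d = -(-6)*d = 6*d)
n(q) = 2*q/(-2 + q) (n(q) = (2*q)/(-2 + q) = 2*q/(-2 + q))
G = -48 (G = (2*5/(-2 + 5))*(-9) - 18 = (2*5/3)*(-9) - 18 = (2*5*(⅓))*(-9) - 18 = (10/3)*(-9) - 18 = -30 - 18 = -48)
C = 1737 (C = 1881 + 6*(-24) = 1881 - 144 = 1737)
C + G = 1737 - 48 = 1689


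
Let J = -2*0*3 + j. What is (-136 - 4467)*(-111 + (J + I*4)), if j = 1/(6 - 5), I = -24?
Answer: 948218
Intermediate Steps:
j = 1 (j = 1/1 = 1)
J = 1 (J = -2*0*3 + 1 = 0*3 + 1 = 0 + 1 = 1)
(-136 - 4467)*(-111 + (J + I*4)) = (-136 - 4467)*(-111 + (1 - 24*4)) = -4603*(-111 + (1 - 96)) = -4603*(-111 - 95) = -4603*(-206) = 948218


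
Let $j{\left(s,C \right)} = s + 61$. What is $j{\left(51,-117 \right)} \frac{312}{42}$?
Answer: $832$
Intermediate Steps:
$j{\left(s,C \right)} = 61 + s$
$j{\left(51,-117 \right)} \frac{312}{42} = \left(61 + 51\right) \frac{312}{42} = 112 \cdot 312 \cdot \frac{1}{42} = 112 \cdot \frac{52}{7} = 832$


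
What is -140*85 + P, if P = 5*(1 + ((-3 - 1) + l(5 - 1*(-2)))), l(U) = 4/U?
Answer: -83385/7 ≈ -11912.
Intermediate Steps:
P = -85/7 (P = 5*(1 + ((-3 - 1) + 4/(5 - 1*(-2)))) = 5*(1 + (-4 + 4/(5 + 2))) = 5*(1 + (-4 + 4/7)) = 5*(1 - 24/7) = 5*(-17/7) = -85/7 ≈ -12.143)
-140*85 + P = -140*85 - 85/7 = -11900 - 85/7 = -83385/7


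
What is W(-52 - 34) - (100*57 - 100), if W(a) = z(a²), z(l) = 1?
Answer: -5599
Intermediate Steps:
W(a) = 1
W(-52 - 34) - (100*57 - 100) = 1 - (100*57 - 100) = 1 - (5700 - 100) = 1 - 1*5600 = 1 - 5600 = -5599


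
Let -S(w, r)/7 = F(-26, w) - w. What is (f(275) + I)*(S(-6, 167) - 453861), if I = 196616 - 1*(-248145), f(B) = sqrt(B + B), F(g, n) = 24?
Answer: -201953072031 - 2270355*sqrt(22) ≈ -2.0196e+11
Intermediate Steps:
f(B) = sqrt(2)*sqrt(B) (f(B) = sqrt(2*B) = sqrt(2)*sqrt(B))
S(w, r) = -168 + 7*w (S(w, r) = -7*(24 - w) = -168 + 7*w)
I = 444761 (I = 196616 + 248145 = 444761)
(f(275) + I)*(S(-6, 167) - 453861) = (sqrt(2)*sqrt(275) + 444761)*((-168 + 7*(-6)) - 453861) = (sqrt(2)*(5*sqrt(11)) + 444761)*((-168 - 42) - 453861) = (5*sqrt(22) + 444761)*(-210 - 453861) = (444761 + 5*sqrt(22))*(-454071) = -201953072031 - 2270355*sqrt(22)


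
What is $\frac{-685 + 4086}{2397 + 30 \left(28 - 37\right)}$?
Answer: $\frac{3401}{2127} \approx 1.599$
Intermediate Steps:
$\frac{-685 + 4086}{2397 + 30 \left(28 - 37\right)} = \frac{3401}{2397 + 30 \left(-9\right)} = \frac{3401}{2397 - 270} = \frac{3401}{2127}$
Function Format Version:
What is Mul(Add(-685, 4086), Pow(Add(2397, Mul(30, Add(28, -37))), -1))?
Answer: Rational(3401, 2127) ≈ 1.5990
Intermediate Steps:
Mul(Add(-685, 4086), Pow(Add(2397, Mul(30, Add(28, -37))), -1)) = Mul(3401, Pow(Add(2397, Mul(30, -9)), -1)) = Mul(3401, Pow(Add(2397, -270), -1)) = Mul(3401, Pow(2127, -1)) = Mul(3401, Rational(1, 2127)) = Rational(3401, 2127)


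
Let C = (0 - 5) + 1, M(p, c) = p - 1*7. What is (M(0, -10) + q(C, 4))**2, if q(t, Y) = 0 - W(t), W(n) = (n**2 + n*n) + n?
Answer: 1225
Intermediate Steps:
M(p, c) = -7 + p (M(p, c) = p - 7 = -7 + p)
W(n) = n + 2*n**2 (W(n) = (n**2 + n**2) + n = 2*n**2 + n = n + 2*n**2)
C = -4 (C = -5 + 1 = -4)
q(t, Y) = -t*(1 + 2*t) (q(t, Y) = 0 - t*(1 + 2*t) = -t*(1 + 2*t))
(M(0, -10) + q(C, 4))**2 = ((-7 + 0) - 1*(-4)*(1 + 2*(-4)))**2 = (-7 - 1*(-4)*(1 - 8))**2 = (-7 - 1*(-4)*(-7))**2 = (-7 - 28)**2 = (-35)**2 = 1225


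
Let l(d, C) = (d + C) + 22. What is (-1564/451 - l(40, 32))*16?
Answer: -703328/451 ≈ -1559.5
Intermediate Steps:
l(d, C) = 22 + C + d (l(d, C) = (C + d) + 22 = 22 + C + d)
(-1564/451 - l(40, 32))*16 = (-1564/451 - (22 + 32 + 40))*16 = (-1564*1/451 - 1*94)*16 = (-1564/451 - 94)*16 = -43958/451*16 = -703328/451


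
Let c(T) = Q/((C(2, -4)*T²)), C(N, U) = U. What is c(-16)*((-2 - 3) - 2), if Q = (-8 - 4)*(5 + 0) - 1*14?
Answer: -259/512 ≈ -0.50586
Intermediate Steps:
Q = -74 (Q = -12*5 - 14 = -60 - 14 = -74)
c(T) = 37/(2*T²) (c(T) = -74*(-1/(4*T²)) = -(-37)/(2*T²) = 37/(2*T²))
c(-16)*((-2 - 3) - 2) = ((37/2)/(-16)²)*((-2 - 3) - 2) = ((37/2)*(1/256))*(-5 - 2) = (37/512)*(-7) = -259/512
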